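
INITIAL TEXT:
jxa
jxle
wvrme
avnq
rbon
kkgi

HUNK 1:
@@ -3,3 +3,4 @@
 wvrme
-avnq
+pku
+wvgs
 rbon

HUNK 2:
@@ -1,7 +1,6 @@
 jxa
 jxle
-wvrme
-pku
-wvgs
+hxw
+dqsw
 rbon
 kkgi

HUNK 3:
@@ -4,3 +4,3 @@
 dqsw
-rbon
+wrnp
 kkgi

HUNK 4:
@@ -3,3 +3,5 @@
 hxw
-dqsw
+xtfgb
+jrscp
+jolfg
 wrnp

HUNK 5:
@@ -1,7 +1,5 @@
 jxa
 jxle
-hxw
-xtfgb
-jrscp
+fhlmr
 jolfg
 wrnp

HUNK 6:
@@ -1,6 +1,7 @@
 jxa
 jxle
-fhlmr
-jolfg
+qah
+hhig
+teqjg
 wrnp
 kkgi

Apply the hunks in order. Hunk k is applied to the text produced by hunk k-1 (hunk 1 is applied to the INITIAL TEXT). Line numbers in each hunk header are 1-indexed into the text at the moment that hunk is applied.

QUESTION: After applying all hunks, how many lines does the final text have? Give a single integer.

Answer: 7

Derivation:
Hunk 1: at line 3 remove [avnq] add [pku,wvgs] -> 7 lines: jxa jxle wvrme pku wvgs rbon kkgi
Hunk 2: at line 1 remove [wvrme,pku,wvgs] add [hxw,dqsw] -> 6 lines: jxa jxle hxw dqsw rbon kkgi
Hunk 3: at line 4 remove [rbon] add [wrnp] -> 6 lines: jxa jxle hxw dqsw wrnp kkgi
Hunk 4: at line 3 remove [dqsw] add [xtfgb,jrscp,jolfg] -> 8 lines: jxa jxle hxw xtfgb jrscp jolfg wrnp kkgi
Hunk 5: at line 1 remove [hxw,xtfgb,jrscp] add [fhlmr] -> 6 lines: jxa jxle fhlmr jolfg wrnp kkgi
Hunk 6: at line 1 remove [fhlmr,jolfg] add [qah,hhig,teqjg] -> 7 lines: jxa jxle qah hhig teqjg wrnp kkgi
Final line count: 7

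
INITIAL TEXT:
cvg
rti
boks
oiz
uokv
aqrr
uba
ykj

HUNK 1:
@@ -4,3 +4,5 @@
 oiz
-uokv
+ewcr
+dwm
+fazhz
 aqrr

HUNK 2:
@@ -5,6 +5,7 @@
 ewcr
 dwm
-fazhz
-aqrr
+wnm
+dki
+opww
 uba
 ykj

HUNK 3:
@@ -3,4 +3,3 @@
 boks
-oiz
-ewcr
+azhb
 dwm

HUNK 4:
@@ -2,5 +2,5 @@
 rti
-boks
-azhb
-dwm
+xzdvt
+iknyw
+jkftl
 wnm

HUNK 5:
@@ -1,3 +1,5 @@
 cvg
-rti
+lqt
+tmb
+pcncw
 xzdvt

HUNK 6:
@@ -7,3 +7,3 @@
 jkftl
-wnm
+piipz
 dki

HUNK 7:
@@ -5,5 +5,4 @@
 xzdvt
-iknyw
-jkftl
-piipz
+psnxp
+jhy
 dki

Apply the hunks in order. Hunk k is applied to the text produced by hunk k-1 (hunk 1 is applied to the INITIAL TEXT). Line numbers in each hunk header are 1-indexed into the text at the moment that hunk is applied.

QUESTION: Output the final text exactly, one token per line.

Hunk 1: at line 4 remove [uokv] add [ewcr,dwm,fazhz] -> 10 lines: cvg rti boks oiz ewcr dwm fazhz aqrr uba ykj
Hunk 2: at line 5 remove [fazhz,aqrr] add [wnm,dki,opww] -> 11 lines: cvg rti boks oiz ewcr dwm wnm dki opww uba ykj
Hunk 3: at line 3 remove [oiz,ewcr] add [azhb] -> 10 lines: cvg rti boks azhb dwm wnm dki opww uba ykj
Hunk 4: at line 2 remove [boks,azhb,dwm] add [xzdvt,iknyw,jkftl] -> 10 lines: cvg rti xzdvt iknyw jkftl wnm dki opww uba ykj
Hunk 5: at line 1 remove [rti] add [lqt,tmb,pcncw] -> 12 lines: cvg lqt tmb pcncw xzdvt iknyw jkftl wnm dki opww uba ykj
Hunk 6: at line 7 remove [wnm] add [piipz] -> 12 lines: cvg lqt tmb pcncw xzdvt iknyw jkftl piipz dki opww uba ykj
Hunk 7: at line 5 remove [iknyw,jkftl,piipz] add [psnxp,jhy] -> 11 lines: cvg lqt tmb pcncw xzdvt psnxp jhy dki opww uba ykj

Answer: cvg
lqt
tmb
pcncw
xzdvt
psnxp
jhy
dki
opww
uba
ykj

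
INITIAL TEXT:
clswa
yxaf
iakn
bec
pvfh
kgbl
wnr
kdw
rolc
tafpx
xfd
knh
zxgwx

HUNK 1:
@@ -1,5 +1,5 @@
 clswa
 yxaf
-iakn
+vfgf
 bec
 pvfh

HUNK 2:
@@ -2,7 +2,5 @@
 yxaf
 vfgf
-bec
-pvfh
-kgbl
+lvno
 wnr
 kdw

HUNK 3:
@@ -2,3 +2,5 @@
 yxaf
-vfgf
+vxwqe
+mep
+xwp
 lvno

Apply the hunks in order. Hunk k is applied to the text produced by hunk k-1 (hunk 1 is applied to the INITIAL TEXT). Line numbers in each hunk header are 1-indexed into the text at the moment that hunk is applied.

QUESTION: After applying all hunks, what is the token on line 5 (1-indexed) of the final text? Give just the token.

Answer: xwp

Derivation:
Hunk 1: at line 1 remove [iakn] add [vfgf] -> 13 lines: clswa yxaf vfgf bec pvfh kgbl wnr kdw rolc tafpx xfd knh zxgwx
Hunk 2: at line 2 remove [bec,pvfh,kgbl] add [lvno] -> 11 lines: clswa yxaf vfgf lvno wnr kdw rolc tafpx xfd knh zxgwx
Hunk 3: at line 2 remove [vfgf] add [vxwqe,mep,xwp] -> 13 lines: clswa yxaf vxwqe mep xwp lvno wnr kdw rolc tafpx xfd knh zxgwx
Final line 5: xwp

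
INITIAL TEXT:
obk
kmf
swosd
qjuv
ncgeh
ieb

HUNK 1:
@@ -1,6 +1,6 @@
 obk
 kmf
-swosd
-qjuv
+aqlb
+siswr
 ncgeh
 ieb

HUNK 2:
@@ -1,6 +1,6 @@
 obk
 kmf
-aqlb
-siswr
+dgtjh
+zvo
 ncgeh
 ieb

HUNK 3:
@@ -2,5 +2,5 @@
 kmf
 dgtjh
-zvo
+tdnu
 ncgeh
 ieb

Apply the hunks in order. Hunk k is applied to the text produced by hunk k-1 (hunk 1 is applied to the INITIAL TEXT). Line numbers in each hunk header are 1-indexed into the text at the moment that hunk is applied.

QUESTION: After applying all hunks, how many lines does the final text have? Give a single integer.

Answer: 6

Derivation:
Hunk 1: at line 1 remove [swosd,qjuv] add [aqlb,siswr] -> 6 lines: obk kmf aqlb siswr ncgeh ieb
Hunk 2: at line 1 remove [aqlb,siswr] add [dgtjh,zvo] -> 6 lines: obk kmf dgtjh zvo ncgeh ieb
Hunk 3: at line 2 remove [zvo] add [tdnu] -> 6 lines: obk kmf dgtjh tdnu ncgeh ieb
Final line count: 6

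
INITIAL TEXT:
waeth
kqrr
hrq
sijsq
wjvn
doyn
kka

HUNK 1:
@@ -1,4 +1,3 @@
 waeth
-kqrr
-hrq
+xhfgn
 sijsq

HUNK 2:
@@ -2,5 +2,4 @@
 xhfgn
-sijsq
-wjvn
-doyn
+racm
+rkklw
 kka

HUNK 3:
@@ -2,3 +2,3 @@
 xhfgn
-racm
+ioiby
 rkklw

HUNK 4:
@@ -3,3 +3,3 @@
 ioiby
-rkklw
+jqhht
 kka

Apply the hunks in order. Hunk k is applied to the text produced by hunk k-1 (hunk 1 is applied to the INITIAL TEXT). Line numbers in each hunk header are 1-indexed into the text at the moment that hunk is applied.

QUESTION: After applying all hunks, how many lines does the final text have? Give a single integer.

Hunk 1: at line 1 remove [kqrr,hrq] add [xhfgn] -> 6 lines: waeth xhfgn sijsq wjvn doyn kka
Hunk 2: at line 2 remove [sijsq,wjvn,doyn] add [racm,rkklw] -> 5 lines: waeth xhfgn racm rkklw kka
Hunk 3: at line 2 remove [racm] add [ioiby] -> 5 lines: waeth xhfgn ioiby rkklw kka
Hunk 4: at line 3 remove [rkklw] add [jqhht] -> 5 lines: waeth xhfgn ioiby jqhht kka
Final line count: 5

Answer: 5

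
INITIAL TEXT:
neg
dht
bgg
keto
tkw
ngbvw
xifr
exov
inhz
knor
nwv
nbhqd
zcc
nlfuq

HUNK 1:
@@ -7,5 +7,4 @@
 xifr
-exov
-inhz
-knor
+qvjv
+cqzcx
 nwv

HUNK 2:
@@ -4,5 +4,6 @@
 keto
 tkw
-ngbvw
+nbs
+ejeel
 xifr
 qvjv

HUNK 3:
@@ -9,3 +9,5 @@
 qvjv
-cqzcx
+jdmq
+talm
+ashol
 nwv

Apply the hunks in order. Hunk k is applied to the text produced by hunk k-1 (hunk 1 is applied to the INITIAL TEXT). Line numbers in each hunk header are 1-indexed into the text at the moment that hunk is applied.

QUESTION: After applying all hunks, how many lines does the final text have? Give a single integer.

Hunk 1: at line 7 remove [exov,inhz,knor] add [qvjv,cqzcx] -> 13 lines: neg dht bgg keto tkw ngbvw xifr qvjv cqzcx nwv nbhqd zcc nlfuq
Hunk 2: at line 4 remove [ngbvw] add [nbs,ejeel] -> 14 lines: neg dht bgg keto tkw nbs ejeel xifr qvjv cqzcx nwv nbhqd zcc nlfuq
Hunk 3: at line 9 remove [cqzcx] add [jdmq,talm,ashol] -> 16 lines: neg dht bgg keto tkw nbs ejeel xifr qvjv jdmq talm ashol nwv nbhqd zcc nlfuq
Final line count: 16

Answer: 16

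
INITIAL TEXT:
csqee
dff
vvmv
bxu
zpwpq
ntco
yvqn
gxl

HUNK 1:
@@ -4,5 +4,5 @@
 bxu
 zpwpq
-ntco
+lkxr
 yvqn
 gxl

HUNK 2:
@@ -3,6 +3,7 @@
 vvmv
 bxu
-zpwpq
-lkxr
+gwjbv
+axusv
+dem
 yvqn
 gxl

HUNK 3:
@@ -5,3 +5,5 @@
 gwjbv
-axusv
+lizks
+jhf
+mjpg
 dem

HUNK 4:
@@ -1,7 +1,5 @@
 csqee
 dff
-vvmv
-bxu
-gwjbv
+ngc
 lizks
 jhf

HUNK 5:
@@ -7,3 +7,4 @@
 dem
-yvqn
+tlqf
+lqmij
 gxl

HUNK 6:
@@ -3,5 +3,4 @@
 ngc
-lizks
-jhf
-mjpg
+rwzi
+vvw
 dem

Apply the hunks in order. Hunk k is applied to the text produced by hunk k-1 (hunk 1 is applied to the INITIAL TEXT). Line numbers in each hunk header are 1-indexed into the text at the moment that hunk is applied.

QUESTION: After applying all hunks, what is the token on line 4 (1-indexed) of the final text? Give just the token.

Answer: rwzi

Derivation:
Hunk 1: at line 4 remove [ntco] add [lkxr] -> 8 lines: csqee dff vvmv bxu zpwpq lkxr yvqn gxl
Hunk 2: at line 3 remove [zpwpq,lkxr] add [gwjbv,axusv,dem] -> 9 lines: csqee dff vvmv bxu gwjbv axusv dem yvqn gxl
Hunk 3: at line 5 remove [axusv] add [lizks,jhf,mjpg] -> 11 lines: csqee dff vvmv bxu gwjbv lizks jhf mjpg dem yvqn gxl
Hunk 4: at line 1 remove [vvmv,bxu,gwjbv] add [ngc] -> 9 lines: csqee dff ngc lizks jhf mjpg dem yvqn gxl
Hunk 5: at line 7 remove [yvqn] add [tlqf,lqmij] -> 10 lines: csqee dff ngc lizks jhf mjpg dem tlqf lqmij gxl
Hunk 6: at line 3 remove [lizks,jhf,mjpg] add [rwzi,vvw] -> 9 lines: csqee dff ngc rwzi vvw dem tlqf lqmij gxl
Final line 4: rwzi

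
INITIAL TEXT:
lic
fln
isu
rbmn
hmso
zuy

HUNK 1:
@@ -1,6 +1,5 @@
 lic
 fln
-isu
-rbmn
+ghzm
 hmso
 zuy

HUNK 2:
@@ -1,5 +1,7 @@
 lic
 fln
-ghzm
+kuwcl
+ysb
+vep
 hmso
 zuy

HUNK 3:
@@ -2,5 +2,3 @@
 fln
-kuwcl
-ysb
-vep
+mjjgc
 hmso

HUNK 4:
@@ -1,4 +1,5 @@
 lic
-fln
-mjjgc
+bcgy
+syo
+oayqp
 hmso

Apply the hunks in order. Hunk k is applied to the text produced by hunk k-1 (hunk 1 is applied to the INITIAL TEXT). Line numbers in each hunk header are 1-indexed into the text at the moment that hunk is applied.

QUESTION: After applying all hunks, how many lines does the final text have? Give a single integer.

Answer: 6

Derivation:
Hunk 1: at line 1 remove [isu,rbmn] add [ghzm] -> 5 lines: lic fln ghzm hmso zuy
Hunk 2: at line 1 remove [ghzm] add [kuwcl,ysb,vep] -> 7 lines: lic fln kuwcl ysb vep hmso zuy
Hunk 3: at line 2 remove [kuwcl,ysb,vep] add [mjjgc] -> 5 lines: lic fln mjjgc hmso zuy
Hunk 4: at line 1 remove [fln,mjjgc] add [bcgy,syo,oayqp] -> 6 lines: lic bcgy syo oayqp hmso zuy
Final line count: 6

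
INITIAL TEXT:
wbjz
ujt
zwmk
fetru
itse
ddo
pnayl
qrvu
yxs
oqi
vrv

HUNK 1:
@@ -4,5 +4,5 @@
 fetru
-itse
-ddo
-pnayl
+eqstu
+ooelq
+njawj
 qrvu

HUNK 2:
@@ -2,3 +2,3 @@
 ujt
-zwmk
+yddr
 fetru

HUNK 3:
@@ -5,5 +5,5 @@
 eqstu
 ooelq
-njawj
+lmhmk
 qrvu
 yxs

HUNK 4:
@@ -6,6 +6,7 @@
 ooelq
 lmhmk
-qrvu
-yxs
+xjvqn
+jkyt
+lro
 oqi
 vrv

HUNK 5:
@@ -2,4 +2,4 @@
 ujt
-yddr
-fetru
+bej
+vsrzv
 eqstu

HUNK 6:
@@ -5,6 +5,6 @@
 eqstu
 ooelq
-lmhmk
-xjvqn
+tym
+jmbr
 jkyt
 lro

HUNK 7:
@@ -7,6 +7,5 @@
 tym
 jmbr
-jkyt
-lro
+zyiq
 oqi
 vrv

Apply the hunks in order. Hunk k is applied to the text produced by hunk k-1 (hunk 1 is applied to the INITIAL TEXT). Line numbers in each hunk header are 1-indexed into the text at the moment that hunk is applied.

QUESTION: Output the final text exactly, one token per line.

Hunk 1: at line 4 remove [itse,ddo,pnayl] add [eqstu,ooelq,njawj] -> 11 lines: wbjz ujt zwmk fetru eqstu ooelq njawj qrvu yxs oqi vrv
Hunk 2: at line 2 remove [zwmk] add [yddr] -> 11 lines: wbjz ujt yddr fetru eqstu ooelq njawj qrvu yxs oqi vrv
Hunk 3: at line 5 remove [njawj] add [lmhmk] -> 11 lines: wbjz ujt yddr fetru eqstu ooelq lmhmk qrvu yxs oqi vrv
Hunk 4: at line 6 remove [qrvu,yxs] add [xjvqn,jkyt,lro] -> 12 lines: wbjz ujt yddr fetru eqstu ooelq lmhmk xjvqn jkyt lro oqi vrv
Hunk 5: at line 2 remove [yddr,fetru] add [bej,vsrzv] -> 12 lines: wbjz ujt bej vsrzv eqstu ooelq lmhmk xjvqn jkyt lro oqi vrv
Hunk 6: at line 5 remove [lmhmk,xjvqn] add [tym,jmbr] -> 12 lines: wbjz ujt bej vsrzv eqstu ooelq tym jmbr jkyt lro oqi vrv
Hunk 7: at line 7 remove [jkyt,lro] add [zyiq] -> 11 lines: wbjz ujt bej vsrzv eqstu ooelq tym jmbr zyiq oqi vrv

Answer: wbjz
ujt
bej
vsrzv
eqstu
ooelq
tym
jmbr
zyiq
oqi
vrv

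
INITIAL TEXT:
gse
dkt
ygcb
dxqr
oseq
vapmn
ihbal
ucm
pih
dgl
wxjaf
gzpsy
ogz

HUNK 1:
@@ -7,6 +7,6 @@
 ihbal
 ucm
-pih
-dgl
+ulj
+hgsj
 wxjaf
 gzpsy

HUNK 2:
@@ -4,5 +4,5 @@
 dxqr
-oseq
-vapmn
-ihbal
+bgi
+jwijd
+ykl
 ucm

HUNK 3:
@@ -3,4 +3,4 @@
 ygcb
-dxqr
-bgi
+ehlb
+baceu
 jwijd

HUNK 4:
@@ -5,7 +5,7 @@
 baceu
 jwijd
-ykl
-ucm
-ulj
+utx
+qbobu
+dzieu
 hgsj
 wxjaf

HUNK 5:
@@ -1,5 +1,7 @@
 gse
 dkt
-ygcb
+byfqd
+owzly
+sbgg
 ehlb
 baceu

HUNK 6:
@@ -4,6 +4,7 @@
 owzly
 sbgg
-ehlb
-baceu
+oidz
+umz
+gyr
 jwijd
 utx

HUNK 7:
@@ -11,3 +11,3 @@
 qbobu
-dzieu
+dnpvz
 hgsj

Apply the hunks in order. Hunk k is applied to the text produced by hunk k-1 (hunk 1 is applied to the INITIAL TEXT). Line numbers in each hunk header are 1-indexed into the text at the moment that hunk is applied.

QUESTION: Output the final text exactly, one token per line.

Answer: gse
dkt
byfqd
owzly
sbgg
oidz
umz
gyr
jwijd
utx
qbobu
dnpvz
hgsj
wxjaf
gzpsy
ogz

Derivation:
Hunk 1: at line 7 remove [pih,dgl] add [ulj,hgsj] -> 13 lines: gse dkt ygcb dxqr oseq vapmn ihbal ucm ulj hgsj wxjaf gzpsy ogz
Hunk 2: at line 4 remove [oseq,vapmn,ihbal] add [bgi,jwijd,ykl] -> 13 lines: gse dkt ygcb dxqr bgi jwijd ykl ucm ulj hgsj wxjaf gzpsy ogz
Hunk 3: at line 3 remove [dxqr,bgi] add [ehlb,baceu] -> 13 lines: gse dkt ygcb ehlb baceu jwijd ykl ucm ulj hgsj wxjaf gzpsy ogz
Hunk 4: at line 5 remove [ykl,ucm,ulj] add [utx,qbobu,dzieu] -> 13 lines: gse dkt ygcb ehlb baceu jwijd utx qbobu dzieu hgsj wxjaf gzpsy ogz
Hunk 5: at line 1 remove [ygcb] add [byfqd,owzly,sbgg] -> 15 lines: gse dkt byfqd owzly sbgg ehlb baceu jwijd utx qbobu dzieu hgsj wxjaf gzpsy ogz
Hunk 6: at line 4 remove [ehlb,baceu] add [oidz,umz,gyr] -> 16 lines: gse dkt byfqd owzly sbgg oidz umz gyr jwijd utx qbobu dzieu hgsj wxjaf gzpsy ogz
Hunk 7: at line 11 remove [dzieu] add [dnpvz] -> 16 lines: gse dkt byfqd owzly sbgg oidz umz gyr jwijd utx qbobu dnpvz hgsj wxjaf gzpsy ogz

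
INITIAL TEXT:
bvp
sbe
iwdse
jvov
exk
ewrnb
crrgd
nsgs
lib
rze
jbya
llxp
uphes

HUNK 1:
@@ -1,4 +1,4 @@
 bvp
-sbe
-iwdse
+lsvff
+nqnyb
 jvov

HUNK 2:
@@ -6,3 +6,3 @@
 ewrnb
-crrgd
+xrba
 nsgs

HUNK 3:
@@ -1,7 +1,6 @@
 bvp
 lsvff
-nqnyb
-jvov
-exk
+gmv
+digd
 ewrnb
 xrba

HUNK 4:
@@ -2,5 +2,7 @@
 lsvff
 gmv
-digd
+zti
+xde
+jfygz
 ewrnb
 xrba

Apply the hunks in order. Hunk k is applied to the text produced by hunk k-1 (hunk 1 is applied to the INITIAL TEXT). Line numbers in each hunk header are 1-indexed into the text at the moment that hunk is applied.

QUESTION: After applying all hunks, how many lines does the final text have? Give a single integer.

Answer: 14

Derivation:
Hunk 1: at line 1 remove [sbe,iwdse] add [lsvff,nqnyb] -> 13 lines: bvp lsvff nqnyb jvov exk ewrnb crrgd nsgs lib rze jbya llxp uphes
Hunk 2: at line 6 remove [crrgd] add [xrba] -> 13 lines: bvp lsvff nqnyb jvov exk ewrnb xrba nsgs lib rze jbya llxp uphes
Hunk 3: at line 1 remove [nqnyb,jvov,exk] add [gmv,digd] -> 12 lines: bvp lsvff gmv digd ewrnb xrba nsgs lib rze jbya llxp uphes
Hunk 4: at line 2 remove [digd] add [zti,xde,jfygz] -> 14 lines: bvp lsvff gmv zti xde jfygz ewrnb xrba nsgs lib rze jbya llxp uphes
Final line count: 14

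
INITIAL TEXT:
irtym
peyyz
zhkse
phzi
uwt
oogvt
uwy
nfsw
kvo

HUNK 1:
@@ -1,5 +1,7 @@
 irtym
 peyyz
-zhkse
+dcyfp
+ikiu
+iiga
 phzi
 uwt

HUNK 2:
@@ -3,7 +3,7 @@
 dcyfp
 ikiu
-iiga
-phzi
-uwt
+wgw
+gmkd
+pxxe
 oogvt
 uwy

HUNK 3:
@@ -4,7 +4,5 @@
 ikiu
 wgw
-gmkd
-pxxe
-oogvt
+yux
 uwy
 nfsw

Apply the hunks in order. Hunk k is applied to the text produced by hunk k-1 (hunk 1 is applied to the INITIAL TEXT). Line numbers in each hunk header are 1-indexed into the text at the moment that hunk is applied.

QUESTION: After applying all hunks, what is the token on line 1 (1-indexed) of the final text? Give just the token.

Hunk 1: at line 1 remove [zhkse] add [dcyfp,ikiu,iiga] -> 11 lines: irtym peyyz dcyfp ikiu iiga phzi uwt oogvt uwy nfsw kvo
Hunk 2: at line 3 remove [iiga,phzi,uwt] add [wgw,gmkd,pxxe] -> 11 lines: irtym peyyz dcyfp ikiu wgw gmkd pxxe oogvt uwy nfsw kvo
Hunk 3: at line 4 remove [gmkd,pxxe,oogvt] add [yux] -> 9 lines: irtym peyyz dcyfp ikiu wgw yux uwy nfsw kvo
Final line 1: irtym

Answer: irtym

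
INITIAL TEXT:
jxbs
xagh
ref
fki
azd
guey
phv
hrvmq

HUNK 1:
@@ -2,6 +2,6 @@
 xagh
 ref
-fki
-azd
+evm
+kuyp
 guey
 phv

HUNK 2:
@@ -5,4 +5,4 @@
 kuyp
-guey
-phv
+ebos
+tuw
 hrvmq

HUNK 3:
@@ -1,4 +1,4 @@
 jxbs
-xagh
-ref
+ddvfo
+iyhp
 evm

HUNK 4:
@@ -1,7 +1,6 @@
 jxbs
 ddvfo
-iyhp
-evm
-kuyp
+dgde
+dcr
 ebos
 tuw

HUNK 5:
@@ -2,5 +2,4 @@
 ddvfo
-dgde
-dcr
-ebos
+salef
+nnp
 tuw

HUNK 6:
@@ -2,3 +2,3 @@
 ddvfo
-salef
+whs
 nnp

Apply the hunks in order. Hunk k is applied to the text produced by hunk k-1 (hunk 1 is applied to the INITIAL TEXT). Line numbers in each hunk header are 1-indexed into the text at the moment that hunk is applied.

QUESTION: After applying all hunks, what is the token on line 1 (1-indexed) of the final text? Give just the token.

Hunk 1: at line 2 remove [fki,azd] add [evm,kuyp] -> 8 lines: jxbs xagh ref evm kuyp guey phv hrvmq
Hunk 2: at line 5 remove [guey,phv] add [ebos,tuw] -> 8 lines: jxbs xagh ref evm kuyp ebos tuw hrvmq
Hunk 3: at line 1 remove [xagh,ref] add [ddvfo,iyhp] -> 8 lines: jxbs ddvfo iyhp evm kuyp ebos tuw hrvmq
Hunk 4: at line 1 remove [iyhp,evm,kuyp] add [dgde,dcr] -> 7 lines: jxbs ddvfo dgde dcr ebos tuw hrvmq
Hunk 5: at line 2 remove [dgde,dcr,ebos] add [salef,nnp] -> 6 lines: jxbs ddvfo salef nnp tuw hrvmq
Hunk 6: at line 2 remove [salef] add [whs] -> 6 lines: jxbs ddvfo whs nnp tuw hrvmq
Final line 1: jxbs

Answer: jxbs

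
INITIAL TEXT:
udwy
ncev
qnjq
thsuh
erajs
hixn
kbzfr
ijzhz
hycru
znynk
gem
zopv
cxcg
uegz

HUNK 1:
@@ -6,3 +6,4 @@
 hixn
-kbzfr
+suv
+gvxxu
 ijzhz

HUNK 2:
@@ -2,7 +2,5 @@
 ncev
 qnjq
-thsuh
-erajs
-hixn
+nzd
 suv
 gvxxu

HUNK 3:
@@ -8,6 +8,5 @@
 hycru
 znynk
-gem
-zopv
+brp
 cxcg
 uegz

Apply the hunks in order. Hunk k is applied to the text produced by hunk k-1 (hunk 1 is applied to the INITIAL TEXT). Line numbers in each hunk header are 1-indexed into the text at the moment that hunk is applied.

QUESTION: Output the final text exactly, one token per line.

Hunk 1: at line 6 remove [kbzfr] add [suv,gvxxu] -> 15 lines: udwy ncev qnjq thsuh erajs hixn suv gvxxu ijzhz hycru znynk gem zopv cxcg uegz
Hunk 2: at line 2 remove [thsuh,erajs,hixn] add [nzd] -> 13 lines: udwy ncev qnjq nzd suv gvxxu ijzhz hycru znynk gem zopv cxcg uegz
Hunk 3: at line 8 remove [gem,zopv] add [brp] -> 12 lines: udwy ncev qnjq nzd suv gvxxu ijzhz hycru znynk brp cxcg uegz

Answer: udwy
ncev
qnjq
nzd
suv
gvxxu
ijzhz
hycru
znynk
brp
cxcg
uegz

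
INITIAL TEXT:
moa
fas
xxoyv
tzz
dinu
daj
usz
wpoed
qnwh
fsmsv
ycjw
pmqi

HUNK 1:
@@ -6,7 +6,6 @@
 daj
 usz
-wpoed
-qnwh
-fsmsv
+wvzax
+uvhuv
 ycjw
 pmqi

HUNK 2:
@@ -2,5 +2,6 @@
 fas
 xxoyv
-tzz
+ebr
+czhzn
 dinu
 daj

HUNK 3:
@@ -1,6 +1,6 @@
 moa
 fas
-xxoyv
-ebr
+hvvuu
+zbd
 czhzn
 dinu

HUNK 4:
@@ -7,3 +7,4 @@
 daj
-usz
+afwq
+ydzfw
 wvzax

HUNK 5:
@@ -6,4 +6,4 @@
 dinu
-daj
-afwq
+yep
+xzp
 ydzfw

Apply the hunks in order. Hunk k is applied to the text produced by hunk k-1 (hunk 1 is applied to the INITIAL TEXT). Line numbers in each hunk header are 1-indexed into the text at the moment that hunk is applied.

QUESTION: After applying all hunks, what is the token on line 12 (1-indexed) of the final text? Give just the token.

Hunk 1: at line 6 remove [wpoed,qnwh,fsmsv] add [wvzax,uvhuv] -> 11 lines: moa fas xxoyv tzz dinu daj usz wvzax uvhuv ycjw pmqi
Hunk 2: at line 2 remove [tzz] add [ebr,czhzn] -> 12 lines: moa fas xxoyv ebr czhzn dinu daj usz wvzax uvhuv ycjw pmqi
Hunk 3: at line 1 remove [xxoyv,ebr] add [hvvuu,zbd] -> 12 lines: moa fas hvvuu zbd czhzn dinu daj usz wvzax uvhuv ycjw pmqi
Hunk 4: at line 7 remove [usz] add [afwq,ydzfw] -> 13 lines: moa fas hvvuu zbd czhzn dinu daj afwq ydzfw wvzax uvhuv ycjw pmqi
Hunk 5: at line 6 remove [daj,afwq] add [yep,xzp] -> 13 lines: moa fas hvvuu zbd czhzn dinu yep xzp ydzfw wvzax uvhuv ycjw pmqi
Final line 12: ycjw

Answer: ycjw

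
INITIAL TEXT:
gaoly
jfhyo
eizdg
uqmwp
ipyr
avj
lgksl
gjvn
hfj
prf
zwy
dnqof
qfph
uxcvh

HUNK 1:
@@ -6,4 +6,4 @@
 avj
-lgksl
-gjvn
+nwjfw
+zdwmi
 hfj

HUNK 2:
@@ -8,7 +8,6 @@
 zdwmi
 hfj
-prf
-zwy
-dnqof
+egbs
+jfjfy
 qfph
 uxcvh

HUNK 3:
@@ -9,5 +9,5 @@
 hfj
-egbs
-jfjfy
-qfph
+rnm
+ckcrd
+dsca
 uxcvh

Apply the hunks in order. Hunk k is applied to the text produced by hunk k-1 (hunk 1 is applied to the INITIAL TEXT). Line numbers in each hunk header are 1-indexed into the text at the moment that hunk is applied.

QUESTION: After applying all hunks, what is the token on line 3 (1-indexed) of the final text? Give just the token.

Hunk 1: at line 6 remove [lgksl,gjvn] add [nwjfw,zdwmi] -> 14 lines: gaoly jfhyo eizdg uqmwp ipyr avj nwjfw zdwmi hfj prf zwy dnqof qfph uxcvh
Hunk 2: at line 8 remove [prf,zwy,dnqof] add [egbs,jfjfy] -> 13 lines: gaoly jfhyo eizdg uqmwp ipyr avj nwjfw zdwmi hfj egbs jfjfy qfph uxcvh
Hunk 3: at line 9 remove [egbs,jfjfy,qfph] add [rnm,ckcrd,dsca] -> 13 lines: gaoly jfhyo eizdg uqmwp ipyr avj nwjfw zdwmi hfj rnm ckcrd dsca uxcvh
Final line 3: eizdg

Answer: eizdg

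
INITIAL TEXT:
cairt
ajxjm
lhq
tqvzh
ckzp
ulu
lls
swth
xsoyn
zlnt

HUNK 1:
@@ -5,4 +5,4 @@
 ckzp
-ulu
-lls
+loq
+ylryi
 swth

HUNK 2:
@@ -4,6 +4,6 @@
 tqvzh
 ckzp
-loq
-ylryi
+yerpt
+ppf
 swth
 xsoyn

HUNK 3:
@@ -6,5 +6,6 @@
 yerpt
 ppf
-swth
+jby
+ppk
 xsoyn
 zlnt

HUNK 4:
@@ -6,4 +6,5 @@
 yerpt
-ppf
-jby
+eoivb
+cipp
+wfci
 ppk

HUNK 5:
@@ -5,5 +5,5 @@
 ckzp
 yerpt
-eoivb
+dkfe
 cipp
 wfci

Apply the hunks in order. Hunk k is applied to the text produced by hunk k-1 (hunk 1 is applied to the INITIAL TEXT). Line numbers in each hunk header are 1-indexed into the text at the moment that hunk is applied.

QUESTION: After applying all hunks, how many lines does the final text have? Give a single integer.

Answer: 12

Derivation:
Hunk 1: at line 5 remove [ulu,lls] add [loq,ylryi] -> 10 lines: cairt ajxjm lhq tqvzh ckzp loq ylryi swth xsoyn zlnt
Hunk 2: at line 4 remove [loq,ylryi] add [yerpt,ppf] -> 10 lines: cairt ajxjm lhq tqvzh ckzp yerpt ppf swth xsoyn zlnt
Hunk 3: at line 6 remove [swth] add [jby,ppk] -> 11 lines: cairt ajxjm lhq tqvzh ckzp yerpt ppf jby ppk xsoyn zlnt
Hunk 4: at line 6 remove [ppf,jby] add [eoivb,cipp,wfci] -> 12 lines: cairt ajxjm lhq tqvzh ckzp yerpt eoivb cipp wfci ppk xsoyn zlnt
Hunk 5: at line 5 remove [eoivb] add [dkfe] -> 12 lines: cairt ajxjm lhq tqvzh ckzp yerpt dkfe cipp wfci ppk xsoyn zlnt
Final line count: 12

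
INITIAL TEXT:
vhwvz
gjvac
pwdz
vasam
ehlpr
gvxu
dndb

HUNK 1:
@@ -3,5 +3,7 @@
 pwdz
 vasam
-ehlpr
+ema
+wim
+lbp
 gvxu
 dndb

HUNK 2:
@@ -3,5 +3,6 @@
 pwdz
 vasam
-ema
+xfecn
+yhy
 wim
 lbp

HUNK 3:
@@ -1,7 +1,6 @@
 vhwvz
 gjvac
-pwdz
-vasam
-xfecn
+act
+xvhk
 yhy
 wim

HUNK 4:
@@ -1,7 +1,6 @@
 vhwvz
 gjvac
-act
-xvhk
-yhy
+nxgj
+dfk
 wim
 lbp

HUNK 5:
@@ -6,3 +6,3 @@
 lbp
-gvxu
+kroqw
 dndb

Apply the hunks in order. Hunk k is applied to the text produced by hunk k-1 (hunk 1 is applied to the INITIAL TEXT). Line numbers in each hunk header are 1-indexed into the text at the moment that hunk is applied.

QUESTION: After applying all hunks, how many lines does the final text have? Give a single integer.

Answer: 8

Derivation:
Hunk 1: at line 3 remove [ehlpr] add [ema,wim,lbp] -> 9 lines: vhwvz gjvac pwdz vasam ema wim lbp gvxu dndb
Hunk 2: at line 3 remove [ema] add [xfecn,yhy] -> 10 lines: vhwvz gjvac pwdz vasam xfecn yhy wim lbp gvxu dndb
Hunk 3: at line 1 remove [pwdz,vasam,xfecn] add [act,xvhk] -> 9 lines: vhwvz gjvac act xvhk yhy wim lbp gvxu dndb
Hunk 4: at line 1 remove [act,xvhk,yhy] add [nxgj,dfk] -> 8 lines: vhwvz gjvac nxgj dfk wim lbp gvxu dndb
Hunk 5: at line 6 remove [gvxu] add [kroqw] -> 8 lines: vhwvz gjvac nxgj dfk wim lbp kroqw dndb
Final line count: 8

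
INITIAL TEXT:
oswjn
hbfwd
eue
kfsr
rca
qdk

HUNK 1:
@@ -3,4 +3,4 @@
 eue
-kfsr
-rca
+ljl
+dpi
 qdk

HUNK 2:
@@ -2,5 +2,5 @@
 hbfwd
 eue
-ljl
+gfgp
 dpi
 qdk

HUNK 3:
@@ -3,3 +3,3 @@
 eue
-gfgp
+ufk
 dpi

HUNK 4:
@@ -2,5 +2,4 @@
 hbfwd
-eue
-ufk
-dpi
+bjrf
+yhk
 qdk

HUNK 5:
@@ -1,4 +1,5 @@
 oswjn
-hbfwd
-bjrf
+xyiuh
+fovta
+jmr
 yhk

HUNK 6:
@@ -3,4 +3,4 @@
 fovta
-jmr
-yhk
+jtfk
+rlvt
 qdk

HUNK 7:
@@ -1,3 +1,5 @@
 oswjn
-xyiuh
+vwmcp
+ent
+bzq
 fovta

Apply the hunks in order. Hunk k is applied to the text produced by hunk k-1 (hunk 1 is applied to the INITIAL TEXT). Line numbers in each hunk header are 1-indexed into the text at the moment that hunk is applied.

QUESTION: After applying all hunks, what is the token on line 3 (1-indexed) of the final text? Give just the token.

Hunk 1: at line 3 remove [kfsr,rca] add [ljl,dpi] -> 6 lines: oswjn hbfwd eue ljl dpi qdk
Hunk 2: at line 2 remove [ljl] add [gfgp] -> 6 lines: oswjn hbfwd eue gfgp dpi qdk
Hunk 3: at line 3 remove [gfgp] add [ufk] -> 6 lines: oswjn hbfwd eue ufk dpi qdk
Hunk 4: at line 2 remove [eue,ufk,dpi] add [bjrf,yhk] -> 5 lines: oswjn hbfwd bjrf yhk qdk
Hunk 5: at line 1 remove [hbfwd,bjrf] add [xyiuh,fovta,jmr] -> 6 lines: oswjn xyiuh fovta jmr yhk qdk
Hunk 6: at line 3 remove [jmr,yhk] add [jtfk,rlvt] -> 6 lines: oswjn xyiuh fovta jtfk rlvt qdk
Hunk 7: at line 1 remove [xyiuh] add [vwmcp,ent,bzq] -> 8 lines: oswjn vwmcp ent bzq fovta jtfk rlvt qdk
Final line 3: ent

Answer: ent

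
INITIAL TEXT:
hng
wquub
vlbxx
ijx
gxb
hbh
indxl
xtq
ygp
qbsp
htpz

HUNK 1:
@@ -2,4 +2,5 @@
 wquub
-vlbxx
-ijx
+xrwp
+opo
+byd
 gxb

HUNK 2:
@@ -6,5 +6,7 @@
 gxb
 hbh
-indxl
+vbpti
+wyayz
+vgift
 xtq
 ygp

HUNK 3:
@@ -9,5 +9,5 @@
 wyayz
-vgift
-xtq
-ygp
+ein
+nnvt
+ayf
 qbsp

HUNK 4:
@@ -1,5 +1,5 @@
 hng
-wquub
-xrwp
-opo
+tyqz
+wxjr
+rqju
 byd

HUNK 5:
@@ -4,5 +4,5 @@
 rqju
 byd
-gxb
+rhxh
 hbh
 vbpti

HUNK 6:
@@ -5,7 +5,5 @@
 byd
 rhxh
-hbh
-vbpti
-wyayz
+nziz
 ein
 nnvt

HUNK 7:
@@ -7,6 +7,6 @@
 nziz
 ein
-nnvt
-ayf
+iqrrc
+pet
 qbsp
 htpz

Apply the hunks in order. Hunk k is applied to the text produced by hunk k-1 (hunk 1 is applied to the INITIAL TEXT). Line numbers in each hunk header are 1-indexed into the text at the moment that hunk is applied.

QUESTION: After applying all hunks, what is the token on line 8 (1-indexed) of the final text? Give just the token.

Hunk 1: at line 2 remove [vlbxx,ijx] add [xrwp,opo,byd] -> 12 lines: hng wquub xrwp opo byd gxb hbh indxl xtq ygp qbsp htpz
Hunk 2: at line 6 remove [indxl] add [vbpti,wyayz,vgift] -> 14 lines: hng wquub xrwp opo byd gxb hbh vbpti wyayz vgift xtq ygp qbsp htpz
Hunk 3: at line 9 remove [vgift,xtq,ygp] add [ein,nnvt,ayf] -> 14 lines: hng wquub xrwp opo byd gxb hbh vbpti wyayz ein nnvt ayf qbsp htpz
Hunk 4: at line 1 remove [wquub,xrwp,opo] add [tyqz,wxjr,rqju] -> 14 lines: hng tyqz wxjr rqju byd gxb hbh vbpti wyayz ein nnvt ayf qbsp htpz
Hunk 5: at line 4 remove [gxb] add [rhxh] -> 14 lines: hng tyqz wxjr rqju byd rhxh hbh vbpti wyayz ein nnvt ayf qbsp htpz
Hunk 6: at line 5 remove [hbh,vbpti,wyayz] add [nziz] -> 12 lines: hng tyqz wxjr rqju byd rhxh nziz ein nnvt ayf qbsp htpz
Hunk 7: at line 7 remove [nnvt,ayf] add [iqrrc,pet] -> 12 lines: hng tyqz wxjr rqju byd rhxh nziz ein iqrrc pet qbsp htpz
Final line 8: ein

Answer: ein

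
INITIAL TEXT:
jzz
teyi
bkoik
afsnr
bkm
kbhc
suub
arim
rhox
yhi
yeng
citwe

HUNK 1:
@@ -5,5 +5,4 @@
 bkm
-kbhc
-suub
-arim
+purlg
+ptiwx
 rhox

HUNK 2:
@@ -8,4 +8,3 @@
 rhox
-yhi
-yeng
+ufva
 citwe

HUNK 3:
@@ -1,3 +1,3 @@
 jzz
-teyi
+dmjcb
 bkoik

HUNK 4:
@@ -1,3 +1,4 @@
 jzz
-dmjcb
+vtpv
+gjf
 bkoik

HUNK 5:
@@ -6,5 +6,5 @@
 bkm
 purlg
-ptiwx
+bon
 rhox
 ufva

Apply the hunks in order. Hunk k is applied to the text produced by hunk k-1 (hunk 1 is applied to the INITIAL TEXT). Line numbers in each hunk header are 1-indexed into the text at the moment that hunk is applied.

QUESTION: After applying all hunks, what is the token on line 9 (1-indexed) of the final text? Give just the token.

Answer: rhox

Derivation:
Hunk 1: at line 5 remove [kbhc,suub,arim] add [purlg,ptiwx] -> 11 lines: jzz teyi bkoik afsnr bkm purlg ptiwx rhox yhi yeng citwe
Hunk 2: at line 8 remove [yhi,yeng] add [ufva] -> 10 lines: jzz teyi bkoik afsnr bkm purlg ptiwx rhox ufva citwe
Hunk 3: at line 1 remove [teyi] add [dmjcb] -> 10 lines: jzz dmjcb bkoik afsnr bkm purlg ptiwx rhox ufva citwe
Hunk 4: at line 1 remove [dmjcb] add [vtpv,gjf] -> 11 lines: jzz vtpv gjf bkoik afsnr bkm purlg ptiwx rhox ufva citwe
Hunk 5: at line 6 remove [ptiwx] add [bon] -> 11 lines: jzz vtpv gjf bkoik afsnr bkm purlg bon rhox ufva citwe
Final line 9: rhox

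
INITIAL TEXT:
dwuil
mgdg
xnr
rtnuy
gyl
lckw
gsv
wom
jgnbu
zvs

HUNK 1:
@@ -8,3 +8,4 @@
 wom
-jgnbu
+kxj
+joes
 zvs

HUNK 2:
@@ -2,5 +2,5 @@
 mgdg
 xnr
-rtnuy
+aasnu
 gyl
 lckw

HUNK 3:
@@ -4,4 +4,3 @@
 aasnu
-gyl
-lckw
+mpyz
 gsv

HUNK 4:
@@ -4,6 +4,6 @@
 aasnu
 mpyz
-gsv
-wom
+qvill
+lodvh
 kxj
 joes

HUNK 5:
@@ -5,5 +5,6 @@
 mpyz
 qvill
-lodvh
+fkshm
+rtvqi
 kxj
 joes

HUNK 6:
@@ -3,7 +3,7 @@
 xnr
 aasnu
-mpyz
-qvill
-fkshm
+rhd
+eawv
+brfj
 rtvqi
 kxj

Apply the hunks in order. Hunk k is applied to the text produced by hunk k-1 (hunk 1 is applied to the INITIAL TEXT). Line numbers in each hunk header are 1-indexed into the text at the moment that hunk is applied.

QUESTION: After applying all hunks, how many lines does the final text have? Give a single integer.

Hunk 1: at line 8 remove [jgnbu] add [kxj,joes] -> 11 lines: dwuil mgdg xnr rtnuy gyl lckw gsv wom kxj joes zvs
Hunk 2: at line 2 remove [rtnuy] add [aasnu] -> 11 lines: dwuil mgdg xnr aasnu gyl lckw gsv wom kxj joes zvs
Hunk 3: at line 4 remove [gyl,lckw] add [mpyz] -> 10 lines: dwuil mgdg xnr aasnu mpyz gsv wom kxj joes zvs
Hunk 4: at line 4 remove [gsv,wom] add [qvill,lodvh] -> 10 lines: dwuil mgdg xnr aasnu mpyz qvill lodvh kxj joes zvs
Hunk 5: at line 5 remove [lodvh] add [fkshm,rtvqi] -> 11 lines: dwuil mgdg xnr aasnu mpyz qvill fkshm rtvqi kxj joes zvs
Hunk 6: at line 3 remove [mpyz,qvill,fkshm] add [rhd,eawv,brfj] -> 11 lines: dwuil mgdg xnr aasnu rhd eawv brfj rtvqi kxj joes zvs
Final line count: 11

Answer: 11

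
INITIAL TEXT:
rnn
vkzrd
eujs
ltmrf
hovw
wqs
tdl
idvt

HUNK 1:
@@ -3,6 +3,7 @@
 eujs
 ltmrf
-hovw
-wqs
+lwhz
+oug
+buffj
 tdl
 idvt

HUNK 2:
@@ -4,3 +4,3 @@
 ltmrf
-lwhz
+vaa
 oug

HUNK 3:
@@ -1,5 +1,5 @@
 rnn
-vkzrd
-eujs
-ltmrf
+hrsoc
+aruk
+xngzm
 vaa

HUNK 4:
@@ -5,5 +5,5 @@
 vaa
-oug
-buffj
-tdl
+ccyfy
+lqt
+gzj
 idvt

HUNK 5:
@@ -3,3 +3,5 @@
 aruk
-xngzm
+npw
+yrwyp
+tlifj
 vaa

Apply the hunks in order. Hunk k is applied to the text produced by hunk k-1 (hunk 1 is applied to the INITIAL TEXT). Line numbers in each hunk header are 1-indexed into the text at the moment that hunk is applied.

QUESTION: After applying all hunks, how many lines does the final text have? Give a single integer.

Answer: 11

Derivation:
Hunk 1: at line 3 remove [hovw,wqs] add [lwhz,oug,buffj] -> 9 lines: rnn vkzrd eujs ltmrf lwhz oug buffj tdl idvt
Hunk 2: at line 4 remove [lwhz] add [vaa] -> 9 lines: rnn vkzrd eujs ltmrf vaa oug buffj tdl idvt
Hunk 3: at line 1 remove [vkzrd,eujs,ltmrf] add [hrsoc,aruk,xngzm] -> 9 lines: rnn hrsoc aruk xngzm vaa oug buffj tdl idvt
Hunk 4: at line 5 remove [oug,buffj,tdl] add [ccyfy,lqt,gzj] -> 9 lines: rnn hrsoc aruk xngzm vaa ccyfy lqt gzj idvt
Hunk 5: at line 3 remove [xngzm] add [npw,yrwyp,tlifj] -> 11 lines: rnn hrsoc aruk npw yrwyp tlifj vaa ccyfy lqt gzj idvt
Final line count: 11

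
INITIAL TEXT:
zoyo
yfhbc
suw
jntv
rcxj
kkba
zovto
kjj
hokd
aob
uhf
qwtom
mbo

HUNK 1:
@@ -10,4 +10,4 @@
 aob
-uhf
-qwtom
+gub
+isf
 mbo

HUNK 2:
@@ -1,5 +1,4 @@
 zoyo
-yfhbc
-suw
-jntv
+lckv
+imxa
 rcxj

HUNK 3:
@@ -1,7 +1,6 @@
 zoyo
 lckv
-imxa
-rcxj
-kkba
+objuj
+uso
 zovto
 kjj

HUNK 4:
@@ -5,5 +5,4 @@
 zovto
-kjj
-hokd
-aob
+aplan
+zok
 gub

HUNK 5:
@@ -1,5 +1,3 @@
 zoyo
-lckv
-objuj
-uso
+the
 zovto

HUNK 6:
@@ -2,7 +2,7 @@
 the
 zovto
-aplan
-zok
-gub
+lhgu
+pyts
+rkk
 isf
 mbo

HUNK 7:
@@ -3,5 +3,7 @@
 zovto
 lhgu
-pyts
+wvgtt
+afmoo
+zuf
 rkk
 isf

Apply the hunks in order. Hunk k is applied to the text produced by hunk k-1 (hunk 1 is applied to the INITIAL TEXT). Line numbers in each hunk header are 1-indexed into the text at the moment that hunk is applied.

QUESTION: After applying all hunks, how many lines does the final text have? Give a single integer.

Hunk 1: at line 10 remove [uhf,qwtom] add [gub,isf] -> 13 lines: zoyo yfhbc suw jntv rcxj kkba zovto kjj hokd aob gub isf mbo
Hunk 2: at line 1 remove [yfhbc,suw,jntv] add [lckv,imxa] -> 12 lines: zoyo lckv imxa rcxj kkba zovto kjj hokd aob gub isf mbo
Hunk 3: at line 1 remove [imxa,rcxj,kkba] add [objuj,uso] -> 11 lines: zoyo lckv objuj uso zovto kjj hokd aob gub isf mbo
Hunk 4: at line 5 remove [kjj,hokd,aob] add [aplan,zok] -> 10 lines: zoyo lckv objuj uso zovto aplan zok gub isf mbo
Hunk 5: at line 1 remove [lckv,objuj,uso] add [the] -> 8 lines: zoyo the zovto aplan zok gub isf mbo
Hunk 6: at line 2 remove [aplan,zok,gub] add [lhgu,pyts,rkk] -> 8 lines: zoyo the zovto lhgu pyts rkk isf mbo
Hunk 7: at line 3 remove [pyts] add [wvgtt,afmoo,zuf] -> 10 lines: zoyo the zovto lhgu wvgtt afmoo zuf rkk isf mbo
Final line count: 10

Answer: 10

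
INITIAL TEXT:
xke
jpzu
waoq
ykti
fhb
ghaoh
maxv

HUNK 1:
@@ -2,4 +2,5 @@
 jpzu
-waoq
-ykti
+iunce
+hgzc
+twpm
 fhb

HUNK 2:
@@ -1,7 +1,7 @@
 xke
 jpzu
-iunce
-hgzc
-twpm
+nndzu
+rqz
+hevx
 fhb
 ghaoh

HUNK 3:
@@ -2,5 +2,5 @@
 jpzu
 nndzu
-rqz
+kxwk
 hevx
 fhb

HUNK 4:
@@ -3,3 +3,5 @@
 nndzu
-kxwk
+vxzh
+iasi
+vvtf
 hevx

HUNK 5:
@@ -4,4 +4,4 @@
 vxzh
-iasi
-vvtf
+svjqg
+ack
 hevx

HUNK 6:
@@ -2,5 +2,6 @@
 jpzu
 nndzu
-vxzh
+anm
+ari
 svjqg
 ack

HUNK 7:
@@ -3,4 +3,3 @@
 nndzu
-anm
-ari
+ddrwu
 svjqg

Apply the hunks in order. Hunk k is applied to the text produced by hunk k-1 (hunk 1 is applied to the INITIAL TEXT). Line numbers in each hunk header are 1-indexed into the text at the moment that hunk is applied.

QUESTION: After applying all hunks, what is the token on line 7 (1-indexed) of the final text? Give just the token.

Hunk 1: at line 2 remove [waoq,ykti] add [iunce,hgzc,twpm] -> 8 lines: xke jpzu iunce hgzc twpm fhb ghaoh maxv
Hunk 2: at line 1 remove [iunce,hgzc,twpm] add [nndzu,rqz,hevx] -> 8 lines: xke jpzu nndzu rqz hevx fhb ghaoh maxv
Hunk 3: at line 2 remove [rqz] add [kxwk] -> 8 lines: xke jpzu nndzu kxwk hevx fhb ghaoh maxv
Hunk 4: at line 3 remove [kxwk] add [vxzh,iasi,vvtf] -> 10 lines: xke jpzu nndzu vxzh iasi vvtf hevx fhb ghaoh maxv
Hunk 5: at line 4 remove [iasi,vvtf] add [svjqg,ack] -> 10 lines: xke jpzu nndzu vxzh svjqg ack hevx fhb ghaoh maxv
Hunk 6: at line 2 remove [vxzh] add [anm,ari] -> 11 lines: xke jpzu nndzu anm ari svjqg ack hevx fhb ghaoh maxv
Hunk 7: at line 3 remove [anm,ari] add [ddrwu] -> 10 lines: xke jpzu nndzu ddrwu svjqg ack hevx fhb ghaoh maxv
Final line 7: hevx

Answer: hevx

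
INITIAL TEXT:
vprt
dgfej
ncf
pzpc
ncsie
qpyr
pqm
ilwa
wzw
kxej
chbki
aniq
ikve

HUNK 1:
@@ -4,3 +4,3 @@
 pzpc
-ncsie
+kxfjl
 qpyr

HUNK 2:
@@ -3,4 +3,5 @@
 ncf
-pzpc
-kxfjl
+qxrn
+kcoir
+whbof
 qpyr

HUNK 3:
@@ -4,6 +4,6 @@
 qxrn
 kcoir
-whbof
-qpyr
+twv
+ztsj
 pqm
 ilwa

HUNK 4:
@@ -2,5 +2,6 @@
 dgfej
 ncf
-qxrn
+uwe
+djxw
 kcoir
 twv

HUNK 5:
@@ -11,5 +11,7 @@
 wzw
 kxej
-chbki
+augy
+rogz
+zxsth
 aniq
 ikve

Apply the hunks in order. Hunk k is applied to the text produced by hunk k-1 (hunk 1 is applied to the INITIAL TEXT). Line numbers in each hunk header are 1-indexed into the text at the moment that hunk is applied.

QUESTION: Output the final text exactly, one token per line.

Hunk 1: at line 4 remove [ncsie] add [kxfjl] -> 13 lines: vprt dgfej ncf pzpc kxfjl qpyr pqm ilwa wzw kxej chbki aniq ikve
Hunk 2: at line 3 remove [pzpc,kxfjl] add [qxrn,kcoir,whbof] -> 14 lines: vprt dgfej ncf qxrn kcoir whbof qpyr pqm ilwa wzw kxej chbki aniq ikve
Hunk 3: at line 4 remove [whbof,qpyr] add [twv,ztsj] -> 14 lines: vprt dgfej ncf qxrn kcoir twv ztsj pqm ilwa wzw kxej chbki aniq ikve
Hunk 4: at line 2 remove [qxrn] add [uwe,djxw] -> 15 lines: vprt dgfej ncf uwe djxw kcoir twv ztsj pqm ilwa wzw kxej chbki aniq ikve
Hunk 5: at line 11 remove [chbki] add [augy,rogz,zxsth] -> 17 lines: vprt dgfej ncf uwe djxw kcoir twv ztsj pqm ilwa wzw kxej augy rogz zxsth aniq ikve

Answer: vprt
dgfej
ncf
uwe
djxw
kcoir
twv
ztsj
pqm
ilwa
wzw
kxej
augy
rogz
zxsth
aniq
ikve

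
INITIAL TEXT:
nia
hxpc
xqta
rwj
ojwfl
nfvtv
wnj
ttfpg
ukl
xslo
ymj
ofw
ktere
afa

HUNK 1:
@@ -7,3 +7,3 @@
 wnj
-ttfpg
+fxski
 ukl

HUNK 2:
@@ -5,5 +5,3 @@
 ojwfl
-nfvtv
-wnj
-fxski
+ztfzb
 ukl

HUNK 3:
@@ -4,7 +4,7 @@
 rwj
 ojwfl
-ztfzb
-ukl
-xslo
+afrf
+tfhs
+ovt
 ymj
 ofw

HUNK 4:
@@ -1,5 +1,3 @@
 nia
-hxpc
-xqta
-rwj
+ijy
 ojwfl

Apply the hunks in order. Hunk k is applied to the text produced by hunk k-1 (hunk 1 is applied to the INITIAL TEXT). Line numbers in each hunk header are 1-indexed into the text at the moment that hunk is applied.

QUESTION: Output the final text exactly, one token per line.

Answer: nia
ijy
ojwfl
afrf
tfhs
ovt
ymj
ofw
ktere
afa

Derivation:
Hunk 1: at line 7 remove [ttfpg] add [fxski] -> 14 lines: nia hxpc xqta rwj ojwfl nfvtv wnj fxski ukl xslo ymj ofw ktere afa
Hunk 2: at line 5 remove [nfvtv,wnj,fxski] add [ztfzb] -> 12 lines: nia hxpc xqta rwj ojwfl ztfzb ukl xslo ymj ofw ktere afa
Hunk 3: at line 4 remove [ztfzb,ukl,xslo] add [afrf,tfhs,ovt] -> 12 lines: nia hxpc xqta rwj ojwfl afrf tfhs ovt ymj ofw ktere afa
Hunk 4: at line 1 remove [hxpc,xqta,rwj] add [ijy] -> 10 lines: nia ijy ojwfl afrf tfhs ovt ymj ofw ktere afa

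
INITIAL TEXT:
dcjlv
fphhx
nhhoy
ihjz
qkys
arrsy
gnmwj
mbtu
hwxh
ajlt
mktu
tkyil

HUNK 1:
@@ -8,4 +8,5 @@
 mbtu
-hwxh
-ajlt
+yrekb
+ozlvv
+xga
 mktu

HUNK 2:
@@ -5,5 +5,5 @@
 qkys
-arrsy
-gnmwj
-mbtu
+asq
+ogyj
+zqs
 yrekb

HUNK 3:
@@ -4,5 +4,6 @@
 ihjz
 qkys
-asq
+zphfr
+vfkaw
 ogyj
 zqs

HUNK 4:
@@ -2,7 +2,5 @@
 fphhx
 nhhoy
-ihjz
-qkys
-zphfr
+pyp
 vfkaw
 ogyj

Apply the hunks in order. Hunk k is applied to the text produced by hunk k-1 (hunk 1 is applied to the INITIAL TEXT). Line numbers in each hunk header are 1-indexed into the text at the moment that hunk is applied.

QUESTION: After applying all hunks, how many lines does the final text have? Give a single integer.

Hunk 1: at line 8 remove [hwxh,ajlt] add [yrekb,ozlvv,xga] -> 13 lines: dcjlv fphhx nhhoy ihjz qkys arrsy gnmwj mbtu yrekb ozlvv xga mktu tkyil
Hunk 2: at line 5 remove [arrsy,gnmwj,mbtu] add [asq,ogyj,zqs] -> 13 lines: dcjlv fphhx nhhoy ihjz qkys asq ogyj zqs yrekb ozlvv xga mktu tkyil
Hunk 3: at line 4 remove [asq] add [zphfr,vfkaw] -> 14 lines: dcjlv fphhx nhhoy ihjz qkys zphfr vfkaw ogyj zqs yrekb ozlvv xga mktu tkyil
Hunk 4: at line 2 remove [ihjz,qkys,zphfr] add [pyp] -> 12 lines: dcjlv fphhx nhhoy pyp vfkaw ogyj zqs yrekb ozlvv xga mktu tkyil
Final line count: 12

Answer: 12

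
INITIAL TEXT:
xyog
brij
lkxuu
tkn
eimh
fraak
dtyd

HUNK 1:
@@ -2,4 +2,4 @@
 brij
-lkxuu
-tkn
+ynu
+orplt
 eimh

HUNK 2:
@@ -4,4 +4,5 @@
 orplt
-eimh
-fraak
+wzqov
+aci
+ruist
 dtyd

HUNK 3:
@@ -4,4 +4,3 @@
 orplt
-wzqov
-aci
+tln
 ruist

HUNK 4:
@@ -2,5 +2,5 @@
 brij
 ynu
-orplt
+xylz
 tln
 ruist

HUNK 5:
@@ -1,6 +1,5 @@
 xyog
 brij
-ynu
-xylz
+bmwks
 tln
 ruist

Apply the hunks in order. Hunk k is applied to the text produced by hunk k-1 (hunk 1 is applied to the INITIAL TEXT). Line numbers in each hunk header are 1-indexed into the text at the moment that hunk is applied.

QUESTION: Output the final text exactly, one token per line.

Hunk 1: at line 2 remove [lkxuu,tkn] add [ynu,orplt] -> 7 lines: xyog brij ynu orplt eimh fraak dtyd
Hunk 2: at line 4 remove [eimh,fraak] add [wzqov,aci,ruist] -> 8 lines: xyog brij ynu orplt wzqov aci ruist dtyd
Hunk 3: at line 4 remove [wzqov,aci] add [tln] -> 7 lines: xyog brij ynu orplt tln ruist dtyd
Hunk 4: at line 2 remove [orplt] add [xylz] -> 7 lines: xyog brij ynu xylz tln ruist dtyd
Hunk 5: at line 1 remove [ynu,xylz] add [bmwks] -> 6 lines: xyog brij bmwks tln ruist dtyd

Answer: xyog
brij
bmwks
tln
ruist
dtyd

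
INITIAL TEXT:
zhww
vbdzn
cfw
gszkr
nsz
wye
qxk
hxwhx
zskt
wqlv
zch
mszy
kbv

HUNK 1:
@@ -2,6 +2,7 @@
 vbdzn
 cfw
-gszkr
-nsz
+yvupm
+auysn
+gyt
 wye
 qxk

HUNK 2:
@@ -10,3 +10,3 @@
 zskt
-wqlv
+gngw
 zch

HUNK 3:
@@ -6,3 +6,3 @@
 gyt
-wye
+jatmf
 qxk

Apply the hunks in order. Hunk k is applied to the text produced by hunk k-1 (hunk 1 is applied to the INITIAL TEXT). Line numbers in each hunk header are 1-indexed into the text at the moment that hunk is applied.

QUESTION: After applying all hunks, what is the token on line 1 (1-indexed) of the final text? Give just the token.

Hunk 1: at line 2 remove [gszkr,nsz] add [yvupm,auysn,gyt] -> 14 lines: zhww vbdzn cfw yvupm auysn gyt wye qxk hxwhx zskt wqlv zch mszy kbv
Hunk 2: at line 10 remove [wqlv] add [gngw] -> 14 lines: zhww vbdzn cfw yvupm auysn gyt wye qxk hxwhx zskt gngw zch mszy kbv
Hunk 3: at line 6 remove [wye] add [jatmf] -> 14 lines: zhww vbdzn cfw yvupm auysn gyt jatmf qxk hxwhx zskt gngw zch mszy kbv
Final line 1: zhww

Answer: zhww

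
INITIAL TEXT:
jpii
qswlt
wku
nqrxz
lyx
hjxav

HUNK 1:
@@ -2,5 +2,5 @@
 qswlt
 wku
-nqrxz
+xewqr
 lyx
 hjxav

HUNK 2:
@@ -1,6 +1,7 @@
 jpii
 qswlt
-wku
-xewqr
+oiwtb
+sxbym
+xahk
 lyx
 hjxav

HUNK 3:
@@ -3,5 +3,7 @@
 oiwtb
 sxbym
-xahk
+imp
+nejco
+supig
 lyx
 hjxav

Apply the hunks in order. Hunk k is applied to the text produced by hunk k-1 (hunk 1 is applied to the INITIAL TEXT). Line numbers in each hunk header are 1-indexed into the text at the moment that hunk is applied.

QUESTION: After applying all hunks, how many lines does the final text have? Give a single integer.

Hunk 1: at line 2 remove [nqrxz] add [xewqr] -> 6 lines: jpii qswlt wku xewqr lyx hjxav
Hunk 2: at line 1 remove [wku,xewqr] add [oiwtb,sxbym,xahk] -> 7 lines: jpii qswlt oiwtb sxbym xahk lyx hjxav
Hunk 3: at line 3 remove [xahk] add [imp,nejco,supig] -> 9 lines: jpii qswlt oiwtb sxbym imp nejco supig lyx hjxav
Final line count: 9

Answer: 9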